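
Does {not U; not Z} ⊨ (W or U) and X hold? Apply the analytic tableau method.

Initial set: {not U; not Z; not ((W or U) and X)}.
not ((W or U) and X): β-rule — branch into not (W or U)  //  not X.
  branch 1 (add not (W or U)):
    not (W or U): α-rule — add not W, not U.
    ○ open, literals {U=false, W=false, Z=false}.
  branch 2 (add not X):
    ○ open, literals {U=false, X=false, Z=false}.
0 branches closed, 2 open.
An open branch gives a countermodel: U=false, W=false, Z=false (unmentioned atoms arbitrary); the premises hold there but the conclusion fails.

No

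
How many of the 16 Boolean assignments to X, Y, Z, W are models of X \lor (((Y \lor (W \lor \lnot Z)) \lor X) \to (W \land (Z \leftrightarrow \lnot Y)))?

Initial set: {(X \lor (((Y \lor (W \lor \lnot Z)) \lor X) \to (W \land (Z \leftrightarrow \lnot Y))))}.
(X \lor (((Y \lor (W \lor \lnot Z)) \lor X) \to (W \land (Z \leftrightarrow \lnot Y)))): β-rule — branch into X  //  (((Y \lor (W \lor \lnot Z)) \lor X) \to (W \land (Z \leftrightarrow \lnot Y))).
  branch 1 (add X):
    ○ open, literals {X=T}.
  branch 2 (add (((Y \lor (W \lor \lnot Z)) \lor X) \to (W \land (Z \leftrightarrow \lnot Y)))):
    (((Y \lor (W \lor \lnot Z)) \lor X) \to (W \land (Z \leftrightarrow \lnot Y))): β-rule — branch into \lnot ((Y \lor (W \lor \lnot Z)) \lor X)  //  (W \land (Z \leftrightarrow \lnot Y)).
      branch 2.1 (add \lnot ((Y \lor (W \lor \lnot Z)) \lor X)):
        \lnot ((Y \lor (W \lor \lnot Z)) \lor X): α-rule — add \lnot (Y \lor (W \lor \lnot Z)), \lnot X.
        \lnot (Y \lor (W \lor \lnot Z)): α-rule — add \lnot Y, \lnot (W \lor \lnot Z).
        \lnot (W \lor \lnot Z): α-rule — add \lnot W, \lnot \lnot Z.
        ○ open, literals {W=F, X=F, Y=F, Z=T}.
      branch 2.2 (add (W \land (Z \leftrightarrow \lnot Y))):
        (W \land (Z \leftrightarrow \lnot Y)): α-rule — add W, (Z \leftrightarrow \lnot Y).
        (Z \leftrightarrow \lnot Y): β-rule — branch into Z, \lnot Y  //  \lnot Z, \lnot \lnot Y.
          branch 2.2.1 (add Z, \lnot Y):
            ○ open, literals {W=T, Y=F, Z=T}.
          branch 2.2.2 (add \lnot Z, \lnot \lnot Y):
            ○ open, literals {W=T, Y=T, Z=F}.
0 branches closed, 4 open.
Each open branch fixes some atoms; the unmentioned ones are free. Counting distinct full assignments: branch {X=T} (Y, Z, W) contributes 8 new; branch {W=F, X=F, Y=F, Z=T} (none free) contributes 1 new; branch {W=T, Y=F, Z=T} (X) contributes 1 new; branch {W=T, Y=T, Z=F} (X) contributes 1 new. Total: 11.

11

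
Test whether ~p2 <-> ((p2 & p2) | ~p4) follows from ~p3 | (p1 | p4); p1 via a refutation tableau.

No

Initial set: {(~p3 | (p1 | p4)); p1; ~(~p2 <-> ((p2 & p2) | ~p4))}.
(~p3 | (p1 | p4)): β-rule — branch into ~p3  //  (p1 | p4).
  branch 1 (add ~p3):
    ~(~p2 <-> ((p2 & p2) | ~p4)): β-rule — branch into ~p2, ~((p2 & p2) | ~p4)  //  ~~p2, ((p2 & p2) | ~p4).
      branch 1.1 (add ~p2, ~((p2 & p2) | ~p4)):
        ~((p2 & p2) | ~p4): α-rule — add ~(p2 & p2), ~~p4.
        ~(p2 & p2): β-rule — branch into ~p2  //  ~p2.
          branch 1.1.1 (add ~p2):
            ○ open, literals {p1=true, p2=false, p3=false, p4=true}.
          branch 1.1.2 (add ~p2):
            ○ open, literals {p1=true, p2=false, p3=false, p4=true}.
      branch 1.2 (add ~~p2, ((p2 & p2) | ~p4)):
        ((p2 & p2) | ~p4): β-rule — branch into (p2 & p2)  //  ~p4.
          branch 1.2.1 (add (p2 & p2)):
            (p2 & p2): α-rule — add p2, p2.
            ○ open, literals {p1=true, p2=true, p3=false}.
          branch 1.2.2 (add ~p4):
            ○ open, literals {p1=true, p2=true, p3=false, p4=false}.
  branch 2 (add (p1 | p4)):
    ~(~p2 <-> ((p2 & p2) | ~p4)): β-rule — branch into ~p2, ~((p2 & p2) | ~p4)  //  ~~p2, ((p2 & p2) | ~p4).
      branch 2.1 (add ~p2, ~((p2 & p2) | ~p4)):
        ~((p2 & p2) | ~p4): α-rule — add ~(p2 & p2), ~~p4.
        (p1 | p4): β-rule — branch into p1  //  p4.
          branch 2.1.1 (add p1):
            ~(p2 & p2): β-rule — branch into ~p2  //  ~p2.
              branch 2.1.1.1 (add ~p2):
                ○ open, literals {p1=true, p2=false, p4=true}.
              branch 2.1.1.2 (add ~p2):
                ○ open, literals {p1=true, p2=false, p4=true}.
          branch 2.1.2 (add p4):
            ~(p2 & p2): β-rule — branch into ~p2  //  ~p2.
              branch 2.1.2.1 (add ~p2):
                ○ open, literals {p1=true, p2=false, p4=true}.
              branch 2.1.2.2 (add ~p2):
                ○ open, literals {p1=true, p2=false, p4=true}.
      branch 2.2 (add ~~p2, ((p2 & p2) | ~p4)):
        (p1 | p4): β-rule — branch into p1  //  p4.
          branch 2.2.1 (add p1):
            ((p2 & p2) | ~p4): β-rule — branch into (p2 & p2)  //  ~p4.
              branch 2.2.1.1 (add (p2 & p2)):
                (p2 & p2): α-rule — add p2, p2.
                ○ open, literals {p1=true, p2=true}.
              branch 2.2.1.2 (add ~p4):
                ○ open, literals {p1=true, p2=true, p4=false}.
          branch 2.2.2 (add p4):
            ((p2 & p2) | ~p4): β-rule — branch into (p2 & p2)  //  ~p4.
              branch 2.2.2.1 (add (p2 & p2)):
                (p2 & p2): α-rule — add p2, p2.
                ○ open, literals {p1=true, p2=true, p4=true}.
              branch 2.2.2.2 (add ~p4):
                × closes — contains both p4 and ~p4.
1 branch closed, 11 open.
An open branch gives a countermodel: p1=true, p2=false, p3=false, p4=true (unmentioned atoms arbitrary); the premises hold there but the conclusion fails.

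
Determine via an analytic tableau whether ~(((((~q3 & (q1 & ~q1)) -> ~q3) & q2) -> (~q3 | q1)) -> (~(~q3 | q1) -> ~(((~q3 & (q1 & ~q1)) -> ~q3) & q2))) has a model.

Initial set: {~(((((~q3 & (q1 & ~q1)) -> ~q3) & q2) -> (~q3 | q1)) -> (~(~q3 | q1) -> ~(((~q3 & (q1 & ~q1)) -> ~q3) & q2)))}.
~(((((~q3 & (q1 & ~q1)) -> ~q3) & q2) -> (~q3 | q1)) -> (~(~q3 | q1) -> ~(((~q3 & (q1 & ~q1)) -> ~q3) & q2))): α-rule — add ((((~q3 & (q1 & ~q1)) -> ~q3) & q2) -> (~q3 | q1)), ~(~(~q3 | q1) -> ~(((~q3 & (q1 & ~q1)) -> ~q3) & q2)).
~(~(~q3 | q1) -> ~(((~q3 & (q1 & ~q1)) -> ~q3) & q2)): α-rule — add ~(~q3 | q1), ~~(((~q3 & (q1 & ~q1)) -> ~q3) & q2).
~(~q3 | q1): α-rule — add ~~q3, ~q1.
~~(((~q3 & (q1 & ~q1)) -> ~q3) & q2): α-rule — add ((~q3 & (q1 & ~q1)) -> ~q3), q2.
((((~q3 & (q1 & ~q1)) -> ~q3) & q2) -> (~q3 | q1)): β-rule — branch into ~(((~q3 & (q1 & ~q1)) -> ~q3) & q2)  //  (~q3 | q1).
  branch 1 (add ~(((~q3 & (q1 & ~q1)) -> ~q3) & q2)):
    ((~q3 & (q1 & ~q1)) -> ~q3): β-rule — branch into ~(~q3 & (q1 & ~q1))  //  ~q3.
      branch 1.1 (add ~(~q3 & (q1 & ~q1))):
        ~(((~q3 & (q1 & ~q1)) -> ~q3) & q2): β-rule — branch into ~((~q3 & (q1 & ~q1)) -> ~q3)  //  ~q2.
          branch 1.1.1 (add ~((~q3 & (q1 & ~q1)) -> ~q3)):
            ~((~q3 & (q1 & ~q1)) -> ~q3): α-rule — add (~q3 & (q1 & ~q1)), ~~q3.
            (~q3 & (q1 & ~q1)): α-rule — add ~q3, (q1 & ~q1).
            × closes — contains both q3 and ~q3.
          branch 1.1.2 (add ~q2):
            × closes — contains both q2 and ~q2.
      branch 1.2 (add ~q3):
        × closes — contains both q3 and ~q3.
  branch 2 (add (~q3 | q1)):
    ((~q3 & (q1 & ~q1)) -> ~q3): β-rule — branch into ~(~q3 & (q1 & ~q1))  //  ~q3.
      branch 2.1 (add ~(~q3 & (q1 & ~q1))):
        (~q3 | q1): β-rule — branch into ~q3  //  q1.
          branch 2.1.1 (add ~q3):
            × closes — contains both q3 and ~q3.
          branch 2.1.2 (add q1):
            × closes — contains both q1 and ~q1.
      branch 2.2 (add ~q3):
        × closes — contains both q3 and ~q3.
All 6 branches close.
Every branch closed; the formula is unsatisfiable.

Unsatisfiable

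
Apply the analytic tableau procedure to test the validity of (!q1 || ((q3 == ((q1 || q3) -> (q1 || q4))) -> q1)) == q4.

Not valid

Assume the negation and expand:
Initial set: {!((!q1 || ((q3 == ((q1 || q3) -> (q1 || q4))) -> q1)) == q4)}.
!((!q1 || ((q3 == ((q1 || q3) -> (q1 || q4))) -> q1)) == q4): β-rule — branch into (!q1 || ((q3 == ((q1 || q3) -> (q1 || q4))) -> q1)), !q4  //  !(!q1 || ((q3 == ((q1 || q3) -> (q1 || q4))) -> q1)), q4.
  branch 1 (add (!q1 || ((q3 == ((q1 || q3) -> (q1 || q4))) -> q1)), !q4):
    (!q1 || ((q3 == ((q1 || q3) -> (q1 || q4))) -> q1)): β-rule — branch into !q1  //  ((q3 == ((q1 || q3) -> (q1 || q4))) -> q1).
      branch 1.1 (add !q1):
        ○ open, literals {q1=false, q4=false}.
      branch 1.2 (add ((q3 == ((q1 || q3) -> (q1 || q4))) -> q1)):
        ((q3 == ((q1 || q3) -> (q1 || q4))) -> q1): β-rule — branch into !(q3 == ((q1 || q3) -> (q1 || q4)))  //  q1.
          branch 1.2.1 (add !(q3 == ((q1 || q3) -> (q1 || q4)))):
            !(q3 == ((q1 || q3) -> (q1 || q4))): β-rule — branch into q3, !((q1 || q3) -> (q1 || q4))  //  !q3, ((q1 || q3) -> (q1 || q4)).
              branch 1.2.1.1 (add q3, !((q1 || q3) -> (q1 || q4))):
                !((q1 || q3) -> (q1 || q4)): α-rule — add (q1 || q3), !(q1 || q4).
                !(q1 || q4): α-rule — add !q1, !q4.
                (q1 || q3): β-rule — branch into q1  //  q3.
                  branch 1.2.1.1.1 (add q1):
                    × closes — contains both q1 and !q1.
                  branch 1.2.1.1.2 (add q3):
                    ○ open, literals {q1=false, q3=true, q4=false}.
              branch 1.2.1.2 (add !q3, ((q1 || q3) -> (q1 || q4))):
                ((q1 || q3) -> (q1 || q4)): β-rule — branch into !(q1 || q3)  //  (q1 || q4).
                  branch 1.2.1.2.1 (add !(q1 || q3)):
                    !(q1 || q3): α-rule — add !q1, !q3.
                    ○ open, literals {q1=false, q3=false, q4=false}.
                  branch 1.2.1.2.2 (add (q1 || q4)):
                    (q1 || q4): β-rule — branch into q1  //  q4.
                      branch 1.2.1.2.2.1 (add q1):
                        ○ open, literals {q1=true, q3=false, q4=false}.
                      branch 1.2.1.2.2.2 (add q4):
                        × closes — contains both q4 and !q4.
          branch 1.2.2 (add q1):
            ○ open, literals {q1=true, q4=false}.
  branch 2 (add !(!q1 || ((q3 == ((q1 || q3) -> (q1 || q4))) -> q1)), q4):
    !(!q1 || ((q3 == ((q1 || q3) -> (q1 || q4))) -> q1)): α-rule — add !!q1, !((q3 == ((q1 || q3) -> (q1 || q4))) -> q1).
    !((q3 == ((q1 || q3) -> (q1 || q4))) -> q1): α-rule — add (q3 == ((q1 || q3) -> (q1 || q4))), !q1.
    × closes — contains both q1 and !q1.
3 branches closed, 5 open.
An open branch gives a countermodel: q1=false, q4=false (unmentioned atoms arbitrary); under it the original formula is false.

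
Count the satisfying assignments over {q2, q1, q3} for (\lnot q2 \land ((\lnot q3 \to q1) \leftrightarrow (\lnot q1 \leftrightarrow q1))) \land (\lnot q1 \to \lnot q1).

Initial set: {((\lnot q2 \land ((\lnot q3 \to q1) \leftrightarrow (\lnot q1 \leftrightarrow q1))) \land (\lnot q1 \to \lnot q1))}.
((\lnot q2 \land ((\lnot q3 \to q1) \leftrightarrow (\lnot q1 \leftrightarrow q1))) \land (\lnot q1 \to \lnot q1)): α-rule — add (\lnot q2 \land ((\lnot q3 \to q1) \leftrightarrow (\lnot q1 \leftrightarrow q1))), (\lnot q1 \to \lnot q1).
(\lnot q2 \land ((\lnot q3 \to q1) \leftrightarrow (\lnot q1 \leftrightarrow q1))): α-rule — add \lnot q2, ((\lnot q3 \to q1) \leftrightarrow (\lnot q1 \leftrightarrow q1)).
(\lnot q1 \to \lnot q1): β-rule — branch into \lnot \lnot q1  //  \lnot q1.
  branch 1 (add \lnot \lnot q1):
    ((\lnot q3 \to q1) \leftrightarrow (\lnot q1 \leftrightarrow q1)): β-rule — branch into (\lnot q3 \to q1), (\lnot q1 \leftrightarrow q1)  //  \lnot (\lnot q3 \to q1), \lnot (\lnot q1 \leftrightarrow q1).
      branch 1.1 (add (\lnot q3 \to q1), (\lnot q1 \leftrightarrow q1)):
        (\lnot q3 \to q1): β-rule — branch into \lnot \lnot q3  //  q1.
          branch 1.1.1 (add \lnot \lnot q3):
            (\lnot q1 \leftrightarrow q1): β-rule — branch into \lnot q1, q1  //  \lnot \lnot q1, \lnot q1.
              branch 1.1.1.1 (add \lnot q1, q1):
                × closes — contains both q1 and \lnot q1.
              branch 1.1.1.2 (add \lnot \lnot q1, \lnot q1):
                × closes — contains both q1 and \lnot q1.
          branch 1.1.2 (add q1):
            (\lnot q1 \leftrightarrow q1): β-rule — branch into \lnot q1, q1  //  \lnot \lnot q1, \lnot q1.
              branch 1.1.2.1 (add \lnot q1, q1):
                × closes — contains both q1 and \lnot q1.
              branch 1.1.2.2 (add \lnot \lnot q1, \lnot q1):
                × closes — contains both q1 and \lnot q1.
      branch 1.2 (add \lnot (\lnot q3 \to q1), \lnot (\lnot q1 \leftrightarrow q1)):
        \lnot (\lnot q3 \to q1): α-rule — add \lnot q3, \lnot q1.
        × closes — contains both q1 and \lnot q1.
  branch 2 (add \lnot q1):
    ((\lnot q3 \to q1) \leftrightarrow (\lnot q1 \leftrightarrow q1)): β-rule — branch into (\lnot q3 \to q1), (\lnot q1 \leftrightarrow q1)  //  \lnot (\lnot q3 \to q1), \lnot (\lnot q1 \leftrightarrow q1).
      branch 2.1 (add (\lnot q3 \to q1), (\lnot q1 \leftrightarrow q1)):
        (\lnot q3 \to q1): β-rule — branch into \lnot \lnot q3  //  q1.
          branch 2.1.1 (add \lnot \lnot q3):
            (\lnot q1 \leftrightarrow q1): β-rule — branch into \lnot q1, q1  //  \lnot \lnot q1, \lnot q1.
              branch 2.1.1.1 (add \lnot q1, q1):
                × closes — contains both q1 and \lnot q1.
              branch 2.1.1.2 (add \lnot \lnot q1, \lnot q1):
                × closes — contains both q1 and \lnot q1.
          branch 2.1.2 (add q1):
            × closes — contains both q1 and \lnot q1.
      branch 2.2 (add \lnot (\lnot q3 \to q1), \lnot (\lnot q1 \leftrightarrow q1)):
        \lnot (\lnot q3 \to q1): α-rule — add \lnot q3, \lnot q1.
        \lnot (\lnot q1 \leftrightarrow q1): β-rule — branch into \lnot q1, \lnot q1  //  \lnot \lnot q1, q1.
          branch 2.2.1 (add \lnot q1, \lnot q1):
            ○ open, literals {q1=false, q2=false, q3=false}.
          branch 2.2.2 (add \lnot \lnot q1, q1):
            × closes — contains both q1 and \lnot q1.
9 branches closed, 1 open.
Each open branch fixes some atoms; the unmentioned ones are free. Counting distinct full assignments: branch {q1=false, q2=false, q3=false} (none free) contributes 1 new. Total: 1.

1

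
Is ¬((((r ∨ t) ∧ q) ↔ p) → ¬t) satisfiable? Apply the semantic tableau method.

Satisfiable

Initial set: {¬((((r ∨ t) ∧ q) ↔ p) → ¬t)}.
¬((((r ∨ t) ∧ q) ↔ p) → ¬t): α-rule — add (((r ∨ t) ∧ q) ↔ p), ¬¬t.
(((r ∨ t) ∧ q) ↔ p): β-rule — branch into ((r ∨ t) ∧ q), p  //  ¬((r ∨ t) ∧ q), ¬p.
  branch 1 (add ((r ∨ t) ∧ q), p):
    ((r ∨ t) ∧ q): α-rule — add (r ∨ t), q.
    (r ∨ t): β-rule — branch into r  //  t.
      branch 1.1 (add r):
        ○ open, literals {p=T, q=T, r=T, t=T}.
      branch 1.2 (add t):
        ○ open, literals {p=T, q=T, t=T}.
  branch 2 (add ¬((r ∨ t) ∧ q), ¬p):
    ¬((r ∨ t) ∧ q): β-rule — branch into ¬(r ∨ t)  //  ¬q.
      branch 2.1 (add ¬(r ∨ t)):
        ¬(r ∨ t): α-rule — add ¬r, ¬t.
        × closes — contains both t and ¬t.
      branch 2.2 (add ¬q):
        ○ open, literals {p=F, q=F, t=T}.
1 branch closed, 3 open.
An open branch gives a satisfying assignment: p=T, q=T, r=T, t=T.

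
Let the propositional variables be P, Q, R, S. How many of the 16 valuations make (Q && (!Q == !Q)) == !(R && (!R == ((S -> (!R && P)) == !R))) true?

8

Initial set: {T ((Q && (!Q == !Q)) == !(R && (!R == ((S -> (!R && P)) == !R))))}.
T ((Q && (!Q == !Q)) == !(R && (!R == ((S -> (!R && P)) == !R)))): β-rule — branch into T (Q && (!Q == !Q)), T !(R && (!R == ((S -> (!R && P)) == !R)))  //  F (Q && (!Q == !Q)), F !(R && (!R == ((S -> (!R && P)) == !R))).
  branch 1 (add T (Q && (!Q == !Q)), T !(R && (!R == ((S -> (!R && P)) == !R)))):
    T (Q && (!Q == !Q)): α-rule — add T Q, T (!Q == !Q).
    T !(R && (!R == ((S -> (!R && P)) == !R))): β-rule — branch into F R  //  F (!R == ((S -> (!R && P)) == !R)).
      branch 1.1 (add F R):
        T (!Q == !Q): β-rule — branch into T !Q, T !Q  //  F !Q, F !Q.
          branch 1.1.1 (add T !Q, T !Q):
            × closes — contains both Q and !Q.
          branch 1.1.2 (add F !Q, F !Q):
            ○ open, literals {Q=true, R=false}.
      branch 1.2 (add F (!R == ((S -> (!R && P)) == !R))):
        T (!Q == !Q): β-rule — branch into T !Q, T !Q  //  F !Q, F !Q.
          branch 1.2.1 (add T !Q, T !Q):
            × closes — contains both Q and !Q.
          branch 1.2.2 (add F !Q, F !Q):
            F (!R == ((S -> (!R && P)) == !R)): β-rule — branch into T !R, F ((S -> (!R && P)) == !R)  //  F !R, T ((S -> (!R && P)) == !R).
              branch 1.2.2.1 (add T !R, F ((S -> (!R && P)) == !R)):
                F ((S -> (!R && P)) == !R): β-rule — branch into T (S -> (!R && P)), F !R  //  F (S -> (!R && P)), T !R.
                  branch 1.2.2.1.1 (add T (S -> (!R && P)), F !R):
                    × closes — contains both R and !R.
                  branch 1.2.2.1.2 (add F (S -> (!R && P)), T !R):
                    F (S -> (!R && P)): α-rule — add T S, F (!R && P).
                    F (!R && P): β-rule — branch into F !R  //  F P.
                      branch 1.2.2.1.2.1 (add F !R):
                        × closes — contains both R and !R.
                      branch 1.2.2.1.2.2 (add F P):
                        ○ open, literals {P=false, Q=true, R=false, S=true}.
              branch 1.2.2.2 (add F !R, T ((S -> (!R && P)) == !R)):
                T ((S -> (!R && P)) == !R): β-rule — branch into T (S -> (!R && P)), T !R  //  F (S -> (!R && P)), F !R.
                  branch 1.2.2.2.1 (add T (S -> (!R && P)), T !R):
                    × closes — contains both R and !R.
                  branch 1.2.2.2.2 (add F (S -> (!R && P)), F !R):
                    F (S -> (!R && P)): α-rule — add T S, F (!R && P).
                    F (!R && P): β-rule — branch into F !R  //  F P.
                      branch 1.2.2.2.2.1 (add F !R):
                        ○ open, literals {Q=true, R=true, S=true}.
                      branch 1.2.2.2.2.2 (add F P):
                        ○ open, literals {P=false, Q=true, R=true, S=true}.
  branch 2 (add F (Q && (!Q == !Q)), F !(R && (!R == ((S -> (!R && P)) == !R)))):
    F !(R && (!R == ((S -> (!R && P)) == !R))): α-rule — add T R, T (!R == ((S -> (!R && P)) == !R)).
    F (Q && (!Q == !Q)): β-rule — branch into F Q  //  F (!Q == !Q).
      branch 2.1 (add F Q):
        T (!R == ((S -> (!R && P)) == !R)): β-rule — branch into T !R, T ((S -> (!R && P)) == !R)  //  F !R, F ((S -> (!R && P)) == !R).
          branch 2.1.1 (add T !R, T ((S -> (!R && P)) == !R)):
            × closes — contains both R and !R.
          branch 2.1.2 (add F !R, F ((S -> (!R && P)) == !R)):
            F ((S -> (!R && P)) == !R): β-rule — branch into T (S -> (!R && P)), F !R  //  F (S -> (!R && P)), T !R.
              branch 2.1.2.1 (add T (S -> (!R && P)), F !R):
                T (S -> (!R && P)): β-rule — branch into F S  //  T (!R && P).
                  branch 2.1.2.1.1 (add F S):
                    ○ open, literals {Q=false, R=true, S=false}.
                  branch 2.1.2.1.2 (add T (!R && P)):
                    T (!R && P): α-rule — add T !R, T P.
                    × closes — contains both R and !R.
              branch 2.1.2.2 (add F (S -> (!R && P)), T !R):
                × closes — contains both R and !R.
      branch 2.2 (add F (!Q == !Q)):
        T (!R == ((S -> (!R && P)) == !R)): β-rule — branch into T !R, T ((S -> (!R && P)) == !R)  //  F !R, F ((S -> (!R && P)) == !R).
          branch 2.2.1 (add T !R, T ((S -> (!R && P)) == !R)):
            × closes — contains both R and !R.
          branch 2.2.2 (add F !R, F ((S -> (!R && P)) == !R)):
            F (!Q == !Q): β-rule — branch into T !Q, F !Q  //  F !Q, T !Q.
              branch 2.2.2.1 (add T !Q, F !Q):
                × closes — contains both Q and !Q.
              branch 2.2.2.2 (add F !Q, T !Q):
                × closes — contains both Q and !Q.
11 branches closed, 5 open.
Each open branch fixes some atoms; the unmentioned ones are free. Counting distinct full assignments: branch {Q=true, R=false} (P, S) contributes 4 new; branch {P=false, Q=true, R=false, S=true} (none free) contributes 0 new; branch {Q=true, R=true, S=true} (P) contributes 2 new; branch {P=false, Q=true, R=true, S=true} (none free) contributes 0 new; branch {Q=false, R=true, S=false} (P) contributes 2 new. Total: 8.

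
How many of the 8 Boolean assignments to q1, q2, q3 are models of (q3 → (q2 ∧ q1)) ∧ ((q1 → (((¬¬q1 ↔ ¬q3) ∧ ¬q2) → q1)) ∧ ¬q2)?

Initial set: {((q3 → (q2 ∧ q1)) ∧ ((q1 → (((¬¬q1 ↔ ¬q3) ∧ ¬q2) → q1)) ∧ ¬q2))}.
((q3 → (q2 ∧ q1)) ∧ ((q1 → (((¬¬q1 ↔ ¬q3) ∧ ¬q2) → q1)) ∧ ¬q2)): α-rule — add (q3 → (q2 ∧ q1)), ((q1 → (((¬¬q1 ↔ ¬q3) ∧ ¬q2) → q1)) ∧ ¬q2).
((q1 → (((¬¬q1 ↔ ¬q3) ∧ ¬q2) → q1)) ∧ ¬q2): α-rule — add (q1 → (((¬¬q1 ↔ ¬q3) ∧ ¬q2) → q1)), ¬q2.
(q3 → (q2 ∧ q1)): β-rule — branch into ¬q3  //  (q2 ∧ q1).
  branch 1 (add ¬q3):
    (q1 → (((¬¬q1 ↔ ¬q3) ∧ ¬q2) → q1)): β-rule — branch into ¬q1  //  (((¬¬q1 ↔ ¬q3) ∧ ¬q2) → q1).
      branch 1.1 (add ¬q1):
        ○ open, literals {q1=F, q2=F, q3=F}.
      branch 1.2 (add (((¬¬q1 ↔ ¬q3) ∧ ¬q2) → q1)):
        (((¬¬q1 ↔ ¬q3) ∧ ¬q2) → q1): β-rule — branch into ¬((¬¬q1 ↔ ¬q3) ∧ ¬q2)  //  q1.
          branch 1.2.1 (add ¬((¬¬q1 ↔ ¬q3) ∧ ¬q2)):
            ¬((¬¬q1 ↔ ¬q3) ∧ ¬q2): β-rule — branch into ¬(¬¬q1 ↔ ¬q3)  //  ¬¬q2.
              branch 1.2.1.1 (add ¬(¬¬q1 ↔ ¬q3)):
                ¬(¬¬q1 ↔ ¬q3): β-rule — branch into ¬¬q1, ¬¬q3  //  ¬¬¬q1, ¬q3.
                  branch 1.2.1.1.1 (add ¬¬q1, ¬¬q3):
                    × closes — contains both q3 and ¬q3.
                  branch 1.2.1.1.2 (add ¬¬¬q1, ¬q3):
                    ¬¬¬q1: drop double negation, giving ¬q1.
                    ○ open, literals {q1=F, q2=F, q3=F}.
              branch 1.2.1.2 (add ¬¬q2):
                × closes — contains both q2 and ¬q2.
          branch 1.2.2 (add q1):
            ○ open, literals {q1=T, q2=F, q3=F}.
  branch 2 (add (q2 ∧ q1)):
    (q2 ∧ q1): α-rule — add q2, q1.
    × closes — contains both q2 and ¬q2.
3 branches closed, 3 open.
Each open branch fixes some atoms; the unmentioned ones are free. Counting distinct full assignments: branch {q1=F, q2=F, q3=F} (none free) contributes 1 new; branch {q1=F, q2=F, q3=F} (none free) contributes 0 new; branch {q1=T, q2=F, q3=F} (none free) contributes 1 new. Total: 2.

2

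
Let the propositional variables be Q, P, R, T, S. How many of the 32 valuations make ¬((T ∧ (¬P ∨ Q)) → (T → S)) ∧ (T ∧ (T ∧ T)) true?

6

Initial set: {(¬((T ∧ (¬P ∨ Q)) → (T → S)) ∧ (T ∧ (T ∧ T)))}.
(¬((T ∧ (¬P ∨ Q)) → (T → S)) ∧ (T ∧ (T ∧ T))): α-rule — add ¬((T ∧ (¬P ∨ Q)) → (T → S)), (T ∧ (T ∧ T)).
¬((T ∧ (¬P ∨ Q)) → (T → S)): α-rule — add (T ∧ (¬P ∨ Q)), ¬(T → S).
(T ∧ (T ∧ T)): α-rule — add T, (T ∧ T).
(T ∧ (¬P ∨ Q)): α-rule — add T, (¬P ∨ Q).
¬(T → S): α-rule — add T, ¬S.
(T ∧ T): α-rule — add T, T.
(¬P ∨ Q): β-rule — branch into ¬P  //  Q.
  branch 1 (add ¬P):
    ○ open, literals {P=0, S=0, T=1}.
  branch 2 (add Q):
    ○ open, literals {Q=1, S=0, T=1}.
0 branches closed, 2 open.
Each open branch fixes some atoms; the unmentioned ones are free. Counting distinct full assignments: branch {P=0, S=0, T=1} (Q, R) contributes 4 new; branch {Q=1, S=0, T=1} (P, R) contributes 2 new. Total: 6.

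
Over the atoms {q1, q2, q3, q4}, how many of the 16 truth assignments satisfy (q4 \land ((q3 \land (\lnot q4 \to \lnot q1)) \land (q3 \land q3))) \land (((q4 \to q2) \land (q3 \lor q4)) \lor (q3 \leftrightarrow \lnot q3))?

Initial set: {T ((q4 \land ((q3 \land (\lnot q4 \to \lnot q1)) \land (q3 \land q3))) \land (((q4 \to q2) \land (q3 \lor q4)) \lor (q3 \leftrightarrow \lnot q3)))}.
T ((q4 \land ((q3 \land (\lnot q4 \to \lnot q1)) \land (q3 \land q3))) \land (((q4 \to q2) \land (q3 \lor q4)) \lor (q3 \leftrightarrow \lnot q3))): α-rule — add T (q4 \land ((q3 \land (\lnot q4 \to \lnot q1)) \land (q3 \land q3))), T (((q4 \to q2) \land (q3 \lor q4)) \lor (q3 \leftrightarrow \lnot q3)).
T (q4 \land ((q3 \land (\lnot q4 \to \lnot q1)) \land (q3 \land q3))): α-rule — add T q4, T ((q3 \land (\lnot q4 \to \lnot q1)) \land (q3 \land q3)).
T ((q3 \land (\lnot q4 \to \lnot q1)) \land (q3 \land q3)): α-rule — add T (q3 \land (\lnot q4 \to \lnot q1)), T (q3 \land q3).
T (q3 \land (\lnot q4 \to \lnot q1)): α-rule — add T q3, T (\lnot q4 \to \lnot q1).
T (q3 \land q3): α-rule — add T q3, T q3.
T (((q4 \to q2) \land (q3 \lor q4)) \lor (q3 \leftrightarrow \lnot q3)): β-rule — branch into T ((q4 \to q2) \land (q3 \lor q4))  //  T (q3 \leftrightarrow \lnot q3).
  branch 1 (add T ((q4 \to q2) \land (q3 \lor q4))):
    T ((q4 \to q2) \land (q3 \lor q4)): α-rule — add T (q4 \to q2), T (q3 \lor q4).
    T (\lnot q4 \to \lnot q1): β-rule — branch into F \lnot q4  //  T \lnot q1.
      branch 1.1 (add F \lnot q4):
        T (q4 \to q2): β-rule — branch into F q4  //  T q2.
          branch 1.1.1 (add F q4):
            × closes — contains both q4 and \lnot q4.
          branch 1.1.2 (add T q2):
            T (q3 \lor q4): β-rule — branch into T q3  //  T q4.
              branch 1.1.2.1 (add T q3):
                ○ open, literals {q2=true, q3=true, q4=true}.
              branch 1.1.2.2 (add T q4):
                ○ open, literals {q2=true, q3=true, q4=true}.
      branch 1.2 (add T \lnot q1):
        T (q4 \to q2): β-rule — branch into F q4  //  T q2.
          branch 1.2.1 (add F q4):
            × closes — contains both q4 and \lnot q4.
          branch 1.2.2 (add T q2):
            T (q3 \lor q4): β-rule — branch into T q3  //  T q4.
              branch 1.2.2.1 (add T q3):
                ○ open, literals {q1=false, q2=true, q3=true, q4=true}.
              branch 1.2.2.2 (add T q4):
                ○ open, literals {q1=false, q2=true, q3=true, q4=true}.
  branch 2 (add T (q3 \leftrightarrow \lnot q3)):
    T (\lnot q4 \to \lnot q1): β-rule — branch into F \lnot q4  //  T \lnot q1.
      branch 2.1 (add F \lnot q4):
        T (q3 \leftrightarrow \lnot q3): β-rule — branch into T q3, T \lnot q3  //  F q3, F \lnot q3.
          branch 2.1.1 (add T q3, T \lnot q3):
            × closes — contains both q3 and \lnot q3.
          branch 2.1.2 (add F q3, F \lnot q3):
            × closes — contains both q3 and \lnot q3.
      branch 2.2 (add T \lnot q1):
        T (q3 \leftrightarrow \lnot q3): β-rule — branch into T q3, T \lnot q3  //  F q3, F \lnot q3.
          branch 2.2.1 (add T q3, T \lnot q3):
            × closes — contains both q3 and \lnot q3.
          branch 2.2.2 (add F q3, F \lnot q3):
            × closes — contains both q3 and \lnot q3.
6 branches closed, 4 open.
Each open branch fixes some atoms; the unmentioned ones are free. Counting distinct full assignments: branch {q2=true, q3=true, q4=true} (q1) contributes 2 new; branch {q2=true, q3=true, q4=true} (q1) contributes 0 new; branch {q1=false, q2=true, q3=true, q4=true} (none free) contributes 0 new; branch {q1=false, q2=true, q3=true, q4=true} (none free) contributes 0 new. Total: 2.

2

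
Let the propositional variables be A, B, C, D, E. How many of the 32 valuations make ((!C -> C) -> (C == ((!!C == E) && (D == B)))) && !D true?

Initial set: {(((!C -> C) -> (C == ((!!C == E) && (D == B)))) && !D)}.
(((!C -> C) -> (C == ((!!C == E) && (D == B)))) && !D): α-rule — add ((!C -> C) -> (C == ((!!C == E) && (D == B)))), !D.
((!C -> C) -> (C == ((!!C == E) && (D == B)))): β-rule — branch into !(!C -> C)  //  (C == ((!!C == E) && (D == B))).
  branch 1 (add !(!C -> C)):
    !(!C -> C): α-rule — add !C, !C.
    ○ open, literals {C=0, D=0}.
  branch 2 (add (C == ((!!C == E) && (D == B)))):
    (C == ((!!C == E) && (D == B))): β-rule — branch into C, ((!!C == E) && (D == B))  //  !C, !((!!C == E) && (D == B)).
      branch 2.1 (add C, ((!!C == E) && (D == B))):
        ((!!C == E) && (D == B)): α-rule — add (!!C == E), (D == B).
        (!!C == E): β-rule — branch into !!C, E  //  !!!C, !E.
          branch 2.1.1 (add !!C, E):
            !!C: drop double negation, giving C.
            (D == B): β-rule — branch into D, B  //  !D, !B.
              branch 2.1.1.1 (add D, B):
                × closes — contains both D and !D.
              branch 2.1.1.2 (add !D, !B):
                ○ open, literals {B=0, C=1, D=0, E=1}.
          branch 2.1.2 (add !!!C, !E):
            !!!C: drop double negation, giving !C.
            × closes — contains both C and !C.
      branch 2.2 (add !C, !((!!C == E) && (D == B))):
        !((!!C == E) && (D == B)): β-rule — branch into !(!!C == E)  //  !(D == B).
          branch 2.2.1 (add !(!!C == E)):
            !(!!C == E): β-rule — branch into !!C, !E  //  !!!C, E.
              branch 2.2.1.1 (add !!C, !E):
                !!C: drop double negation, giving C.
                × closes — contains both C and !C.
              branch 2.2.1.2 (add !!!C, E):
                !!!C: drop double negation, giving !C.
                ○ open, literals {C=0, D=0, E=1}.
          branch 2.2.2 (add !(D == B)):
            !(D == B): β-rule — branch into D, !B  //  !D, B.
              branch 2.2.2.1 (add D, !B):
                × closes — contains both D and !D.
              branch 2.2.2.2 (add !D, B):
                ○ open, literals {B=1, C=0, D=0}.
4 branches closed, 4 open.
Each open branch fixes some atoms; the unmentioned ones are free. Counting distinct full assignments: branch {C=0, D=0} (A, B, E) contributes 8 new; branch {B=0, C=1, D=0, E=1} (A) contributes 2 new; branch {C=0, D=0, E=1} (A, B) contributes 0 new; branch {B=1, C=0, D=0} (A, E) contributes 0 new. Total: 10.

10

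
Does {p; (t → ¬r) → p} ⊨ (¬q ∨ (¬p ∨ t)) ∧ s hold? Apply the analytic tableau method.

No

Initial set: {p; ((t → ¬r) → p); ¬((¬q ∨ (¬p ∨ t)) ∧ s)}.
((t → ¬r) → p): β-rule — branch into ¬(t → ¬r)  //  p.
  branch 1 (add ¬(t → ¬r)):
    ¬(t → ¬r): α-rule — add t, ¬¬r.
    ¬((¬q ∨ (¬p ∨ t)) ∧ s): β-rule — branch into ¬(¬q ∨ (¬p ∨ t))  //  ¬s.
      branch 1.1 (add ¬(¬q ∨ (¬p ∨ t))):
        ¬(¬q ∨ (¬p ∨ t)): α-rule — add ¬¬q, ¬(¬p ∨ t).
        ¬(¬p ∨ t): α-rule — add ¬¬p, ¬t.
        × closes — contains both t and ¬t.
      branch 1.2 (add ¬s):
        ○ open, literals {p=T, r=T, s=F, t=T}.
  branch 2 (add p):
    ¬((¬q ∨ (¬p ∨ t)) ∧ s): β-rule — branch into ¬(¬q ∨ (¬p ∨ t))  //  ¬s.
      branch 2.1 (add ¬(¬q ∨ (¬p ∨ t))):
        ¬(¬q ∨ (¬p ∨ t)): α-rule — add ¬¬q, ¬(¬p ∨ t).
        ¬(¬p ∨ t): α-rule — add ¬¬p, ¬t.
        ○ open, literals {p=T, q=T, t=F}.
      branch 2.2 (add ¬s):
        ○ open, literals {p=T, s=F}.
1 branch closed, 3 open.
An open branch gives a countermodel: p=T, r=T, s=F, t=T (unmentioned atoms arbitrary); the premises hold there but the conclusion fails.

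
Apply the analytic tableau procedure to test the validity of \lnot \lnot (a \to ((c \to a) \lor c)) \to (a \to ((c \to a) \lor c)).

Assume the negation and expand:
Initial set: {\lnot (\lnot \lnot (a \to ((c \to a) \lor c)) \to (a \to ((c \to a) \lor c)))}.
\lnot (\lnot \lnot (a \to ((c \to a) \lor c)) \to (a \to ((c \to a) \lor c))): α-rule — add \lnot \lnot (a \to ((c \to a) \lor c)), \lnot (a \to ((c \to a) \lor c)).
\lnot \lnot (a \to ((c \to a) \lor c)): drop double negation, giving (a \to ((c \to a) \lor c)).
\lnot (a \to ((c \to a) \lor c)): α-rule — add a, \lnot ((c \to a) \lor c).
\lnot ((c \to a) \lor c): α-rule — add \lnot (c \to a), \lnot c.
\lnot (c \to a): α-rule — add c, \lnot a.
× closes — contains both c and \lnot c.
All 1 branch closes.
Every branch closed, so the negation is unsatisfiable and the formula is valid.

Valid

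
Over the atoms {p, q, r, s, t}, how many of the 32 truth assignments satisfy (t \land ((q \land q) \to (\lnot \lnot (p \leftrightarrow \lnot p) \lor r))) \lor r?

Initial set: {((t \land ((q \land q) \to (\lnot \lnot (p \leftrightarrow \lnot p) \lor r))) \lor r)}.
((t \land ((q \land q) \to (\lnot \lnot (p \leftrightarrow \lnot p) \lor r))) \lor r): β-rule — branch into (t \land ((q \land q) \to (\lnot \lnot (p \leftrightarrow \lnot p) \lor r)))  //  r.
  branch 1 (add (t \land ((q \land q) \to (\lnot \lnot (p \leftrightarrow \lnot p) \lor r)))):
    (t \land ((q \land q) \to (\lnot \lnot (p \leftrightarrow \lnot p) \lor r))): α-rule — add t, ((q \land q) \to (\lnot \lnot (p \leftrightarrow \lnot p) \lor r)).
    ((q \land q) \to (\lnot \lnot (p \leftrightarrow \lnot p) \lor r)): β-rule — branch into \lnot (q \land q)  //  (\lnot \lnot (p \leftrightarrow \lnot p) \lor r).
      branch 1.1 (add \lnot (q \land q)):
        \lnot (q \land q): β-rule — branch into \lnot q  //  \lnot q.
          branch 1.1.1 (add \lnot q):
            ○ open, literals {q=F, t=T}.
          branch 1.1.2 (add \lnot q):
            ○ open, literals {q=F, t=T}.
      branch 1.2 (add (\lnot \lnot (p \leftrightarrow \lnot p) \lor r)):
        (\lnot \lnot (p \leftrightarrow \lnot p) \lor r): β-rule — branch into \lnot \lnot (p \leftrightarrow \lnot p)  //  r.
          branch 1.2.1 (add \lnot \lnot (p \leftrightarrow \lnot p)):
            \lnot \lnot (p \leftrightarrow \lnot p): drop double negation, giving (p \leftrightarrow \lnot p).
            (p \leftrightarrow \lnot p): β-rule — branch into p, \lnot p  //  \lnot p, \lnot \lnot p.
              branch 1.2.1.1 (add p, \lnot p):
                × closes — contains both p and \lnot p.
              branch 1.2.1.2 (add \lnot p, \lnot \lnot p):
                × closes — contains both p and \lnot p.
          branch 1.2.2 (add r):
            ○ open, literals {r=T, t=T}.
  branch 2 (add r):
    ○ open, literals {r=T}.
2 branches closed, 4 open.
Each open branch fixes some atoms; the unmentioned ones are free. Counting distinct full assignments: branch {q=F, t=T} (p, r, s) contributes 8 new; branch {q=F, t=T} (p, r, s) contributes 0 new; branch {r=T, t=T} (p, q, s) contributes 4 new; branch {r=T} (p, q, s, t) contributes 8 new. Total: 20.

20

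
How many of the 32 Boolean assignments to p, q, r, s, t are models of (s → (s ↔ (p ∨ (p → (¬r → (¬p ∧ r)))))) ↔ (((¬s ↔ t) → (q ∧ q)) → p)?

20

Initial set: {((s → (s ↔ (p ∨ (p → (¬r → (¬p ∧ r)))))) ↔ (((¬s ↔ t) → (q ∧ q)) → p))}.
((s → (s ↔ (p ∨ (p → (¬r → (¬p ∧ r)))))) ↔ (((¬s ↔ t) → (q ∧ q)) → p)): β-rule — branch into (s → (s ↔ (p ∨ (p → (¬r → (¬p ∧ r)))))), (((¬s ↔ t) → (q ∧ q)) → p)  //  ¬(s → (s ↔ (p ∨ (p → (¬r → (¬p ∧ r)))))), ¬(((¬s ↔ t) → (q ∧ q)) → p).
  branch 1 (add (s → (s ↔ (p ∨ (p → (¬r → (¬p ∧ r)))))), (((¬s ↔ t) → (q ∧ q)) → p)):
    (s → (s ↔ (p ∨ (p → (¬r → (¬p ∧ r)))))): β-rule — branch into ¬s  //  (s ↔ (p ∨ (p → (¬r → (¬p ∧ r))))).
      branch 1.1 (add ¬s):
        (((¬s ↔ t) → (q ∧ q)) → p): β-rule — branch into ¬((¬s ↔ t) → (q ∧ q))  //  p.
          branch 1.1.1 (add ¬((¬s ↔ t) → (q ∧ q))):
            ¬((¬s ↔ t) → (q ∧ q)): α-rule — add (¬s ↔ t), ¬(q ∧ q).
            (¬s ↔ t): β-rule — branch into ¬s, t  //  ¬¬s, ¬t.
              branch 1.1.1.1 (add ¬s, t):
                ¬(q ∧ q): β-rule — branch into ¬q  //  ¬q.
                  branch 1.1.1.1.1 (add ¬q):
                    ○ open, literals {q=0, s=0, t=1}.
                  branch 1.1.1.1.2 (add ¬q):
                    ○ open, literals {q=0, s=0, t=1}.
              branch 1.1.1.2 (add ¬¬s, ¬t):
                × closes — contains both s and ¬s.
          branch 1.1.2 (add p):
            ○ open, literals {p=1, s=0}.
      branch 1.2 (add (s ↔ (p ∨ (p → (¬r → (¬p ∧ r)))))):
        (((¬s ↔ t) → (q ∧ q)) → p): β-rule — branch into ¬((¬s ↔ t) → (q ∧ q))  //  p.
          branch 1.2.1 (add ¬((¬s ↔ t) → (q ∧ q))):
            ¬((¬s ↔ t) → (q ∧ q)): α-rule — add (¬s ↔ t), ¬(q ∧ q).
            (s ↔ (p ∨ (p → (¬r → (¬p ∧ r))))): β-rule — branch into s, (p ∨ (p → (¬r → (¬p ∧ r))))  //  ¬s, ¬(p ∨ (p → (¬r → (¬p ∧ r)))).
              branch 1.2.1.1 (add s, (p ∨ (p → (¬r → (¬p ∧ r))))):
                (¬s ↔ t): β-rule — branch into ¬s, t  //  ¬¬s, ¬t.
                  branch 1.2.1.1.1 (add ¬s, t):
                    × closes — contains both s and ¬s.
                  branch 1.2.1.1.2 (add ¬¬s, ¬t):
                    ¬(q ∧ q): β-rule — branch into ¬q  //  ¬q.
                      branch 1.2.1.1.2.1 (add ¬q):
                        (p ∨ (p → (¬r → (¬p ∧ r)))): β-rule — branch into p  //  (p → (¬r → (¬p ∧ r))).
                          branch 1.2.1.1.2.1.1 (add p):
                            ○ open, literals {p=1, q=0, s=1, t=0}.
                          branch 1.2.1.1.2.1.2 (add (p → (¬r → (¬p ∧ r)))):
                            (p → (¬r → (¬p ∧ r))): β-rule — branch into ¬p  //  (¬r → (¬p ∧ r)).
                              branch 1.2.1.1.2.1.2.1 (add ¬p):
                                ○ open, literals {p=0, q=0, s=1, t=0}.
                              branch 1.2.1.1.2.1.2.2 (add (¬r → (¬p ∧ r))):
                                (¬r → (¬p ∧ r)): β-rule — branch into ¬¬r  //  (¬p ∧ r).
                                  branch 1.2.1.1.2.1.2.2.1 (add ¬¬r):
                                    ○ open, literals {q=0, r=1, s=1, t=0}.
                                  branch 1.2.1.1.2.1.2.2.2 (add (¬p ∧ r)):
                                    (¬p ∧ r): α-rule — add ¬p, r.
                                    ○ open, literals {p=0, q=0, r=1, s=1, t=0}.
                      branch 1.2.1.1.2.2 (add ¬q):
                        (p ∨ (p → (¬r → (¬p ∧ r)))): β-rule — branch into p  //  (p → (¬r → (¬p ∧ r))).
                          branch 1.2.1.1.2.2.1 (add p):
                            ○ open, literals {p=1, q=0, s=1, t=0}.
                          branch 1.2.1.1.2.2.2 (add (p → (¬r → (¬p ∧ r)))):
                            (p → (¬r → (¬p ∧ r))): β-rule — branch into ¬p  //  (¬r → (¬p ∧ r)).
                              branch 1.2.1.1.2.2.2.1 (add ¬p):
                                ○ open, literals {p=0, q=0, s=1, t=0}.
                              branch 1.2.1.1.2.2.2.2 (add (¬r → (¬p ∧ r))):
                                (¬r → (¬p ∧ r)): β-rule — branch into ¬¬r  //  (¬p ∧ r).
                                  branch 1.2.1.1.2.2.2.2.1 (add ¬¬r):
                                    ○ open, literals {q=0, r=1, s=1, t=0}.
                                  branch 1.2.1.1.2.2.2.2.2 (add (¬p ∧ r)):
                                    (¬p ∧ r): α-rule — add ¬p, r.
                                    ○ open, literals {p=0, q=0, r=1, s=1, t=0}.
              branch 1.2.1.2 (add ¬s, ¬(p ∨ (p → (¬r → (¬p ∧ r))))):
                ¬(p ∨ (p → (¬r → (¬p ∧ r)))): α-rule — add ¬p, ¬(p → (¬r → (¬p ∧ r))).
                ¬(p → (¬r → (¬p ∧ r))): α-rule — add p, ¬(¬r → (¬p ∧ r)).
                × closes — contains both p and ¬p.
          branch 1.2.2 (add p):
            (s ↔ (p ∨ (p → (¬r → (¬p ∧ r))))): β-rule — branch into s, (p ∨ (p → (¬r → (¬p ∧ r))))  //  ¬s, ¬(p ∨ (p → (¬r → (¬p ∧ r)))).
              branch 1.2.2.1 (add s, (p ∨ (p → (¬r → (¬p ∧ r))))):
                (p ∨ (p → (¬r → (¬p ∧ r)))): β-rule — branch into p  //  (p → (¬r → (¬p ∧ r))).
                  branch 1.2.2.1.1 (add p):
                    ○ open, literals {p=1, s=1}.
                  branch 1.2.2.1.2 (add (p → (¬r → (¬p ∧ r)))):
                    (p → (¬r → (¬p ∧ r))): β-rule — branch into ¬p  //  (¬r → (¬p ∧ r)).
                      branch 1.2.2.1.2.1 (add ¬p):
                        × closes — contains both p and ¬p.
                      branch 1.2.2.1.2.2 (add (¬r → (¬p ∧ r))):
                        (¬r → (¬p ∧ r)): β-rule — branch into ¬¬r  //  (¬p ∧ r).
                          branch 1.2.2.1.2.2.1 (add ¬¬r):
                            ○ open, literals {p=1, r=1, s=1}.
                          branch 1.2.2.1.2.2.2 (add (¬p ∧ r)):
                            (¬p ∧ r): α-rule — add ¬p, r.
                            × closes — contains both p and ¬p.
              branch 1.2.2.2 (add ¬s, ¬(p ∨ (p → (¬r → (¬p ∧ r))))):
                ¬(p ∨ (p → (¬r → (¬p ∧ r)))): α-rule — add ¬p, ¬(p → (¬r → (¬p ∧ r))).
                × closes — contains both p and ¬p.
  branch 2 (add ¬(s → (s ↔ (p ∨ (p → (¬r → (¬p ∧ r)))))), ¬(((¬s ↔ t) → (q ∧ q)) → p)):
    ¬(s → (s ↔ (p ∨ (p → (¬r → (¬p ∧ r)))))): α-rule — add s, ¬(s ↔ (p ∨ (p → (¬r → (¬p ∧ r))))).
    ¬(((¬s ↔ t) → (q ∧ q)) → p): α-rule — add ((¬s ↔ t) → (q ∧ q)), ¬p.
    ¬(s ↔ (p ∨ (p → (¬r → (¬p ∧ r))))): β-rule — branch into s, ¬(p ∨ (p → (¬r → (¬p ∧ r))))  //  ¬s, (p ∨ (p → (¬r → (¬p ∧ r)))).
      branch 2.1 (add s, ¬(p ∨ (p → (¬r → (¬p ∧ r))))):
        ¬(p ∨ (p → (¬r → (¬p ∧ r)))): α-rule — add ¬p, ¬(p → (¬r → (¬p ∧ r))).
        ¬(p → (¬r → (¬p ∧ r))): α-rule — add p, ¬(¬r → (¬p ∧ r)).
        × closes — contains both p and ¬p.
      branch 2.2 (add ¬s, (p ∨ (p → (¬r → (¬p ∧ r))))):
        × closes — contains both s and ¬s.
8 branches closed, 13 open.
Each open branch fixes some atoms; the unmentioned ones are free. Counting distinct full assignments: branch {q=0, s=0, t=1} (p, r) contributes 4 new; branch {q=0, s=0, t=1} (p, r) contributes 0 new; branch {p=1, s=0} (q, r, t) contributes 6 new; branch {p=1, q=0, s=1, t=0} (r) contributes 2 new; branch {p=0, q=0, s=1, t=0} (r) contributes 2 new; branch {q=0, r=1, s=1, t=0} (p) contributes 0 new; branch {p=0, q=0, r=1, s=1, t=0} (none free) contributes 0 new; branch {p=1, q=0, s=1, t=0} (r) contributes 0 new; branch {p=0, q=0, s=1, t=0} (r) contributes 0 new; branch {q=0, r=1, s=1, t=0} (p) contributes 0 new; branch {p=0, q=0, r=1, s=1, t=0} (none free) contributes 0 new; branch {p=1, s=1} (q, r, t) contributes 6 new; branch {p=1, r=1, s=1} (q, t) contributes 0 new. Total: 20.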